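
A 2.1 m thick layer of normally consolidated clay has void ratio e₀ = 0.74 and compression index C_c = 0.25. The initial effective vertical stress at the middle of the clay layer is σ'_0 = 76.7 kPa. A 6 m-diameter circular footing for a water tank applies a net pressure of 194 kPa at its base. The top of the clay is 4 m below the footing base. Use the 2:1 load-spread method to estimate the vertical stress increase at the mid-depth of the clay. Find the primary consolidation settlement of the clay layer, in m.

S_c ≈ 0.073 m

Mid-depth of clay below the footing base: z = 4 + 2.1/2 = 5.05 m.
Stress increase at mid-clay by the 2:1 spreading method:
Δσ ≈ qD²/(D+z)² = 194×6²/(6+5.05)² = 57.198 kPa
Final effective stress: σ'_f = σ'_0 + Δσ = 76.7 + 57.198 = 133.9 kPa.
Normally consolidated clay, so the full stress increment lies on the virgin compression line:
S_c = C_c·H/(1+e₀)·log₁₀(σ'_f/σ'_0) = 0.25×2.1/(1+0.74)×log₁₀(133.9/76.7)
    = 0.30172 × 0.24199 = 0.07301 m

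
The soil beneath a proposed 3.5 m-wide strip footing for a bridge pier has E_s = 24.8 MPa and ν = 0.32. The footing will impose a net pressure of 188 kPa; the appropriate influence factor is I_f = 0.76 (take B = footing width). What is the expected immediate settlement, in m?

S_e ≈ 0.0181 m

Immediate (elastic) settlement: S_e = q·B·(1−ν²)/E_s · I_f.
E_s = 24.8 MPa = 24800 kPa.
S_e = 188 × 3.5 × (1 − 0.32²) / 24800 × 0.76
    = 188 × 3.5 × 0.8976 / 24800 × 0.76
    = 0.0181 m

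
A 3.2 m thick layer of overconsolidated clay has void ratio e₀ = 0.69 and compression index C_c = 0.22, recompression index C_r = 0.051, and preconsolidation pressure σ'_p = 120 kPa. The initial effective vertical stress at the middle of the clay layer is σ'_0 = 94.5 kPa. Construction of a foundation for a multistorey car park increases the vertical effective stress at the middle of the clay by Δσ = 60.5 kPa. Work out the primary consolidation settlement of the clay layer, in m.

S_c ≈ 0.0563 m

Final effective stress: σ'_f = 94.5 + 60.5 = 155 kPa.
σ'_f = 155 > σ'_p = 120 kPa, so the stress path crosses the preconsolidation pressure — recompression up to σ'_p, then virgin compression beyond:
S_c = H/(1+e₀)·[C_r·log₁₀(σ'_p/σ'_0) + C_c·log₁₀(σ'_f/σ'_p)]
    = 3.2/1.69 × [0.051×log₁₀(120/94.5) + 0.22×log₁₀(155/120)]
    = 1.8935 × [0.0052912 + 0.024453] = 0.05632 m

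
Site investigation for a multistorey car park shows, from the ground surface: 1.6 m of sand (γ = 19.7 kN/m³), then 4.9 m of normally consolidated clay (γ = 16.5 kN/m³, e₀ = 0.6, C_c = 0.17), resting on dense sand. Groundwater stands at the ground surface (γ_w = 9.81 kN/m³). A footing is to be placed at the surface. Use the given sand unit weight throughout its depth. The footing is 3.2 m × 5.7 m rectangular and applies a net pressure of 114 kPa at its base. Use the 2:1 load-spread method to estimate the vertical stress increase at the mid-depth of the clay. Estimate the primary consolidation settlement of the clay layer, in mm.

Mid-depth of clay below the ground surface: z = 1.6 + 4.9/2 = 4.05 m.
Total vertical stress at mid-clay: σ_v = 19.7×1.6 + 16.5×2.45 = 71.945 kPa.
Pore pressure: u = 9.81×(4.05 − 0) = 39.73 kPa.
Initial effective stress: σ'_0 = σ_v − u = 71.945 − 39.73 = 32.215 kPa.
Stress increase at mid-clay by the 2:1 spreading method:
Δσ = qBL/((B+z)(L+z)) = 114×3.2×5.7/((3.2+4.05)(5.7+4.05)) = 29.416 kPa
Final effective stress: σ'_f = σ'_0 + Δσ = 32.215 + 29.416 = 61.631 kPa.
Normally consolidated clay, so the full stress increment lies on the virgin compression line:
S_c = C_c·H/(1+e₀)·log₁₀(σ'_f/σ'_0) = 0.17×4.9/(1+0.6)×log₁₀(61.631/32.215)
    = 0.52063 × 0.28174 = 0.1467 m

S_c ≈ 147 mm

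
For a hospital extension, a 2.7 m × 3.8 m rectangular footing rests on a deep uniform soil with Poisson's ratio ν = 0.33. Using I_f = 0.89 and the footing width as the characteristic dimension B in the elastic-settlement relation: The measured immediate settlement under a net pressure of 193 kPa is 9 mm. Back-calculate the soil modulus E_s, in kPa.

S_e = q·B·(1−ν²)/E_s · I_f  ⇒  E_s = q·B·(1−ν²)·I_f / S_e.
E_s = 193 × 2.7 × 0.8911 × 0.89 / 0.009 = 45920 kPa

E_s ≈ 45900 kPa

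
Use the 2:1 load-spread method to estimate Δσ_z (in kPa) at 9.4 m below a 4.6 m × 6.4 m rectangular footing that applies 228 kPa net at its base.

Δσ_z ≈ 30.3 kPa

By the 2:1 method the load spreads at 1 horizontal : 2 vertical, so at depth z the loaded area has grown by z in each plan dimension:
Δσ = qBL/((B+z)(L+z)) = 228×4.6×6.4/((4.6+9.4)(6.4+9.4)) = 30.345 kPa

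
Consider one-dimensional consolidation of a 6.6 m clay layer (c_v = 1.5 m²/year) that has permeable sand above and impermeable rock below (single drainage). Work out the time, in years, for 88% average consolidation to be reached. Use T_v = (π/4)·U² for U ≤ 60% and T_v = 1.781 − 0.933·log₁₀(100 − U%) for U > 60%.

t ≈ 22.5 years

Drainage path length: H_d = H = 6.6 m (single drainage).
U > 60%: T_v = 1.781 − 0.933·log₁₀(100 − 88) = 0.77412.
t = T_v·H_d²/c_v = 0.77412×6.6²/1.5 = 22.48 years.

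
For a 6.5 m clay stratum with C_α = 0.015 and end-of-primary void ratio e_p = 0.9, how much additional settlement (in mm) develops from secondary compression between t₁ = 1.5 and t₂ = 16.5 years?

S_s ≈ 53.4 mm

Secondary compression: S_s = C_α·H/(1+e_p)·log₁₀(t₂/t₁)
S_s = 0.015×6.5/(1+0.9)×log₁₀(16.5/1.5)
    = 0.05132 × 1.041 = 0.05344 m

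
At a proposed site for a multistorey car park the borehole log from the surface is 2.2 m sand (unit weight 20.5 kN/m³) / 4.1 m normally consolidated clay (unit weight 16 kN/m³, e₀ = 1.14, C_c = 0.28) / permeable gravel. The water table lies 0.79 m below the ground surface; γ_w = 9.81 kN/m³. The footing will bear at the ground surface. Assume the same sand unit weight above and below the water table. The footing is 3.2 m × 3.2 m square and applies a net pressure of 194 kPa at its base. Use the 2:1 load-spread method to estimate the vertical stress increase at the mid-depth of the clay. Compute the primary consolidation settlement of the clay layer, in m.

Mid-depth of clay below the ground surface: z = 2.2 + 4.1/2 = 4.25 m.
Total vertical stress at mid-clay: σ_v = 20.5×2.2 + 16×2.05 = 77.9 kPa.
Pore pressure: u = 9.81×(4.25 − 0.79) = 33.943 kPa.
Initial effective stress: σ'_0 = σ_v − u = 77.9 − 33.943 = 43.957 kPa.
Stress increase at mid-clay by the 2:1 spreading method:
Δσ = qBL/((B+z)(L+z)) = 194×3.2×3.2/((3.2+4.25)(3.2+4.25)) = 35.792 kPa
Final effective stress: σ'_f = σ'_0 + Δσ = 43.957 + 35.792 = 79.749 kPa.
Normally consolidated clay, so the full stress increment lies on the virgin compression line:
S_c = C_c·H/(1+e₀)·log₁₀(σ'_f/σ'_0) = 0.28×4.1/(1+1.14)×log₁₀(79.749/43.957)
    = 0.53645 × 0.2587 = 0.1388 m

S_c ≈ 0.139 m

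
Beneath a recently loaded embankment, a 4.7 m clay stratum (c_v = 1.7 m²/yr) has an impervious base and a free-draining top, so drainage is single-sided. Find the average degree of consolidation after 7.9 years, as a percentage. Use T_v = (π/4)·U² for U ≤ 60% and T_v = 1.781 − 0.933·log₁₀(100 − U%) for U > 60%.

U ≈ 81.9 %

Drainage path length: H_d = H = 4.7 m (single drainage).
T_v = c_v·t/H_d² = 1.7×7.9/4.7² = 0.60797.
T_v = 0.60797 corresponds to the U > 60% branch:
U = 1 − 10^((1.781 − T_v)/0.933)/100 = 0.8192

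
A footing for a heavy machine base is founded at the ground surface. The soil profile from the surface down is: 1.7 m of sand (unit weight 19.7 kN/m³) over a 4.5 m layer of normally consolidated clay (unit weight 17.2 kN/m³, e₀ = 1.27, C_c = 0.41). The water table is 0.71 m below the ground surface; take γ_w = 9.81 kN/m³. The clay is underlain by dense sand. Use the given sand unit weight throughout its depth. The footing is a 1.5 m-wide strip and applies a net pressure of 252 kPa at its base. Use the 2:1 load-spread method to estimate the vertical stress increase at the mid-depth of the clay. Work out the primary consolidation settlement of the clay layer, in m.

S_c ≈ 0.353 m

Mid-depth of clay below the ground surface: z = 1.7 + 4.5/2 = 3.95 m.
Total vertical stress at mid-clay: σ_v = 19.7×1.7 + 17.2×2.25 = 72.19 kPa.
Pore pressure: u = 9.81×(3.95 − 0.71) = 31.784 kPa.
Initial effective stress: σ'_0 = σ_v − u = 72.19 − 31.784 = 40.406 kPa.
Stress increase at mid-clay by the 2:1 spreading method:
Δσ = qB/(B+z) = 252×1.5/(1.5+3.95) = 69.358 kPa
Final effective stress: σ'_f = σ'_0 + Δσ = 40.406 + 69.358 = 109.76 kPa.
Normally consolidated clay, so the full stress increment lies on the virgin compression line:
S_c = C_c·H/(1+e₀)·log₁₀(σ'_f/σ'_0) = 0.41×4.5/(1+1.27)×log₁₀(109.76/40.406)
    = 0.81278 × 0.434 = 0.3527 m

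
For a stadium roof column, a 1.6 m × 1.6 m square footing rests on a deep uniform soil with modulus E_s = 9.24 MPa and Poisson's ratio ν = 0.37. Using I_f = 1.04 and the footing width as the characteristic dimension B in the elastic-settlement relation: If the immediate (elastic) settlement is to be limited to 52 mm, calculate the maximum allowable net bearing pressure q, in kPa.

q ≈ 335 kPa

E_s = 9.24 MPa = 9240 kPa.
S_e = q·B·(1−ν²)/E_s · I_f  ⇒  q = S_e·E_s / (B·(1−ν²)·I_f).
q = 0.052 × 9240 / (1.6 × 0.8631 × 1.04) = 334.5 kPa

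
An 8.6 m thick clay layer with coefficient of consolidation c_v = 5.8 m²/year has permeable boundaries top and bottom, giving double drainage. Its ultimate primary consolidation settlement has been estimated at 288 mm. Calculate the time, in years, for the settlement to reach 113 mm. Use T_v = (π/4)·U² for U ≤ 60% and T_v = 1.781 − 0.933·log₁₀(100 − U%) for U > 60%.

t ≈ 0.385 years

Drainage path length: H_d = H/2 = 4.3 m (double drainage).
U = S(t)/S_ult = 113/288 = 0.3924.
U ≤ 60%: T_v = (π/4)·U² = (π/4)×0.39236² = 0.12091.
t = T_v·H_d²/c_v = 0.12091×4.3²/5.8 = 0.3855 years.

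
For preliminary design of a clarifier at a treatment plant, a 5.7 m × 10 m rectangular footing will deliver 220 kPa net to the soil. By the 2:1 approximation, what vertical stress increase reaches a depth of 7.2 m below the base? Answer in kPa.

By the 2:1 method the load spreads at 1 horizontal : 2 vertical, so at depth z the loaded area has grown by z in each plan dimension:
Δσ = qBL/((B+z)(L+z)) = 220×5.7×10/((5.7+7.2)(10+7.2)) = 56.517 kPa

Δσ_z ≈ 56.5 kPa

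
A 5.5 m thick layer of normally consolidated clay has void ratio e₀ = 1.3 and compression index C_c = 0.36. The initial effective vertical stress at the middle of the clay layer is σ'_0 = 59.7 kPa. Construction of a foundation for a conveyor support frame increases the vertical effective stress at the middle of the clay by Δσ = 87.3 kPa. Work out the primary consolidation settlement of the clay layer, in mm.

S_c ≈ 337 mm

Final effective stress: σ'_f = σ'_0 + Δσ = 59.7 + 87.3 = 147 kPa.
Normally consolidated clay, so the full stress increment lies on the virgin compression line:
S_c = C_c·H/(1+e₀)·log₁₀(σ'_f/σ'_0) = 0.36×5.5/(1+1.3)×log₁₀(147/59.7)
    = 0.86087 × 0.39134 = 0.3369 m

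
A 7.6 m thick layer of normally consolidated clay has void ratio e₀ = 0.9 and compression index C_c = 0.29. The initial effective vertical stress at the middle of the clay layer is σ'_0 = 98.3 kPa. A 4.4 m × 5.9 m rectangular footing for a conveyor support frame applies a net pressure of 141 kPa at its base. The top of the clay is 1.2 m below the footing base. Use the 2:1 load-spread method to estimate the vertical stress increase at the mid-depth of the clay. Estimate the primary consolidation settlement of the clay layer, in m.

S_c ≈ 0.156 m

Mid-depth of clay below the footing base: z = 1.2 + 7.6/2 = 5 m.
Stress increase at mid-clay by the 2:1 spreading method:
Δσ = qBL/((B+z)(L+z)) = 141×4.4×5.9/((4.4+5)(5.9+5)) = 35.725 kPa
Final effective stress: σ'_f = σ'_0 + Δσ = 98.3 + 35.725 = 134.03 kPa.
Normally consolidated clay, so the full stress increment lies on the virgin compression line:
S_c = C_c·H/(1+e₀)·log₁₀(σ'_f/σ'_0) = 0.29×7.6/(1+0.9)×log₁₀(134.03/98.3)
    = 1.16 × 0.13465 = 0.1562 m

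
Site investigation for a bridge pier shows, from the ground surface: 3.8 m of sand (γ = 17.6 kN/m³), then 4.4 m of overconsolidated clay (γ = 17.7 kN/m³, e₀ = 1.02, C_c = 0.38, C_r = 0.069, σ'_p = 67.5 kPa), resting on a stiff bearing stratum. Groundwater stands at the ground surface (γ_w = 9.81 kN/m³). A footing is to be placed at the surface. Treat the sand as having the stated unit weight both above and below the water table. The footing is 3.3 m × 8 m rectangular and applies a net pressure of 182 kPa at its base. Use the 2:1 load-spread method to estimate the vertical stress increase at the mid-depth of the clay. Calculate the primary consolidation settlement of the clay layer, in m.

Mid-depth of clay below the ground surface: z = 3.8 + 4.4/2 = 6 m.
Total vertical stress at mid-clay: σ_v = 17.6×3.8 + 17.7×2.2 = 105.82 kPa.
Pore pressure: u = 9.81×(6 − 0) = 58.86 kPa.
Initial effective stress: σ'_0 = σ_v − u = 105.82 − 58.86 = 46.96 kPa.
Stress increase at mid-clay by the 2:1 spreading method:
Δσ = qBL/((B+z)(L+z)) = 182×3.3×8/((3.3+6)(8+6)) = 36.903 kPa
Final effective stress: σ'_f = 46.96 + 36.903 = 83.863 kPa.
σ'_f = 83.863 > σ'_p = 67.5 kPa, so the stress path crosses the preconsolidation pressure — recompression up to σ'_p, then virgin compression beyond:
S_c = H/(1+e₀)·[C_r·log₁₀(σ'_p/σ'_0) + C_c·log₁₀(σ'_f/σ'_p)]
    = 4.4/2.02 × [0.069×log₁₀(67.5/46.96) + 0.38×log₁₀(83.863/67.5)]
    = 2.1782 × [0.010873 + 0.035821] = 0.1017 m

S_c ≈ 0.102 m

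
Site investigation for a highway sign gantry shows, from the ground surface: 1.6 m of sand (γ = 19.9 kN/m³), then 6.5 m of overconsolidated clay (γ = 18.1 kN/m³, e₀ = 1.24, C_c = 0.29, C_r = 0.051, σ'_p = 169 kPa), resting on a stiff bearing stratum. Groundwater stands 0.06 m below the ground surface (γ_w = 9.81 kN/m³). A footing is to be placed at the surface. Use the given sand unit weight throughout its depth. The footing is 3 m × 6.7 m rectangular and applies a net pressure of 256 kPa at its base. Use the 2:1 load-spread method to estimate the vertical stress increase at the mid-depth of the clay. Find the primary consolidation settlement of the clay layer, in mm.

S_c ≈ 53.5 mm

Mid-depth of clay below the ground surface: z = 1.6 + 6.5/2 = 4.85 m.
Total vertical stress at mid-clay: σ_v = 19.9×1.6 + 18.1×3.25 = 90.665 kPa.
Pore pressure: u = 9.81×(4.85 − 0.06) = 46.99 kPa.
Initial effective stress: σ'_0 = σ_v − u = 90.665 − 46.99 = 43.675 kPa.
Stress increase at mid-clay by the 2:1 spreading method:
Δσ = qBL/((B+z)(L+z)) = 256×3×6.7/((3+4.85)(6.7+4.85)) = 56.752 kPa
Final effective stress: σ'_f = 43.675 + 56.752 = 100.43 kPa.
σ'_f = 100.43 ≤ σ'_p = 169 kPa, so the clay remains overconsolidated and only the recompression index applies:
S_c = C_r·H/(1+e₀)·log₁₀(σ'_f/σ'_0) = 0.051×6.5/2.24×log₁₀(100.43/43.675)
    = 0.14799 × 0.36163 = 0.05352 m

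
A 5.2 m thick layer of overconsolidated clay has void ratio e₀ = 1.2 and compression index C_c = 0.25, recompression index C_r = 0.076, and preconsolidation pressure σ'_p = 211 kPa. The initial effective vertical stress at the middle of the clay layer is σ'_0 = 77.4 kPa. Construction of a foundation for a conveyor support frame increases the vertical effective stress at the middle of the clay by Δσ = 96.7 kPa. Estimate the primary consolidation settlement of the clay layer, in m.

S_c ≈ 0.0632 m

Final effective stress: σ'_f = 77.4 + 96.7 = 174.1 kPa.
σ'_f = 174.1 ≤ σ'_p = 211 kPa, so the clay remains overconsolidated and only the recompression index applies:
S_c = C_r·H/(1+e₀)·log₁₀(σ'_f/σ'_0) = 0.076×5.2/2.2×log₁₀(174.1/77.4)
    = 0.17963 × 0.35206 = 0.06324 m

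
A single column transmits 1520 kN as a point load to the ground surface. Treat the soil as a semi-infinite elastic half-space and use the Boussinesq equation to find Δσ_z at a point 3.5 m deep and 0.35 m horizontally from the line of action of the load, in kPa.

Boussinesq vertical stress below a point load on an elastic half-space:
Δσ_z = 3P/(2πz²) · [1 + (r/z)²]^(−5/2)
r/z = 0.35/3.5 = 0.1; [1+(r/z)²]^(−5/2) = 0.97543.
Δσ_z = 3×1520/(2π×3.5²) × 0.97543 = 59.245 × 0.97543 = 57.79 kPa

Δσ_z ≈ 57.8 kPa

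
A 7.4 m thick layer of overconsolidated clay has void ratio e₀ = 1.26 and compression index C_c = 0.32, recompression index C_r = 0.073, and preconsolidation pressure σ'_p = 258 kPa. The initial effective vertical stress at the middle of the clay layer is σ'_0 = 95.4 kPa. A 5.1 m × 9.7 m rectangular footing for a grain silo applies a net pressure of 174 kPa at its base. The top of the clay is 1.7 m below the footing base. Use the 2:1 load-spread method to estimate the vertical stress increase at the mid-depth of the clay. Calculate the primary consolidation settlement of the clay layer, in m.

S_c ≈ 0.0468 m

Mid-depth of clay below the footing base: z = 1.7 + 7.4/2 = 5.4 m.
Stress increase at mid-clay by the 2:1 spreading method:
Δσ = qBL/((B+z)(L+z)) = 174×5.1×9.7/((5.1+5.4)(9.7+5.4)) = 54.291 kPa
Final effective stress: σ'_f = 95.4 + 54.291 = 149.69 kPa.
σ'_f = 149.69 ≤ σ'_p = 258 kPa, so the clay remains overconsolidated and only the recompression index applies:
S_c = C_r·H/(1+e₀)·log₁₀(σ'_f/σ'_0) = 0.073×7.4/2.26×log₁₀(149.69/95.4)
    = 0.23902 × 0.19564 = 0.04676 m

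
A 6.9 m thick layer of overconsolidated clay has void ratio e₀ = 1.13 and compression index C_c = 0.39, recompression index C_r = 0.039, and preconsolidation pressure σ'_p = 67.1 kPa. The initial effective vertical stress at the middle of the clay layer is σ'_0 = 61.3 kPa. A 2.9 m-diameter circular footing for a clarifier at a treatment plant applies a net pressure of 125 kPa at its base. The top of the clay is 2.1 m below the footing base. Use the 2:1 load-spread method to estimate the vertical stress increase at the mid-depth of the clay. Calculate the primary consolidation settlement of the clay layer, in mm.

S_c ≈ 73.5 mm

Mid-depth of clay below the footing base: z = 2.1 + 6.9/2 = 5.55 m.
Stress increase at mid-clay by the 2:1 spreading method:
Δσ ≈ qD²/(D+z)² = 125×2.9²/(2.9+5.55)² = 14.723 kPa
Final effective stress: σ'_f = 61.3 + 14.723 = 76.023 kPa.
σ'_f = 76.023 > σ'_p = 67.1 kPa, so the stress path crosses the preconsolidation pressure — recompression up to σ'_p, then virgin compression beyond:
S_c = H/(1+e₀)·[C_r·log₁₀(σ'_p/σ'_0) + C_c·log₁₀(σ'_f/σ'_p)]
    = 6.9/2.13 × [0.039×log₁₀(67.1/61.3) + 0.39×log₁₀(76.023/67.1)]
    = 3.2394 × [0.0015312 + 0.021147] = 0.07346 m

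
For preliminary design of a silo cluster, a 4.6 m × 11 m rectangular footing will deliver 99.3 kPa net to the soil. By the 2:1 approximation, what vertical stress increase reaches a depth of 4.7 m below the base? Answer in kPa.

Δσ_z ≈ 34.4 kPa

By the 2:1 method the load spreads at 1 horizontal : 2 vertical, so at depth z the loaded area has grown by z in each plan dimension:
Δσ = qBL/((B+z)(L+z)) = 99.3×4.6×11/((4.6+4.7)(11+4.7)) = 34.413 kPa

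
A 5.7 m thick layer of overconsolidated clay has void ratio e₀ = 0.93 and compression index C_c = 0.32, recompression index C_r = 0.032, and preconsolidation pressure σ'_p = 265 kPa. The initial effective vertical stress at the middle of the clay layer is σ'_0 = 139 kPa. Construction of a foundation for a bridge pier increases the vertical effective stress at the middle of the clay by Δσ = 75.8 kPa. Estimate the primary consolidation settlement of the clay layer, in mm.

S_c ≈ 17.9 mm

Final effective stress: σ'_f = 139 + 75.8 = 214.8 kPa.
σ'_f = 214.8 ≤ σ'_p = 265 kPa, so the clay remains overconsolidated and only the recompression index applies:
S_c = C_r·H/(1+e₀)·log₁₀(σ'_f/σ'_0) = 0.032×5.7/1.93×log₁₀(214.8/139)
    = 0.094509 × 0.18902 = 0.01786 m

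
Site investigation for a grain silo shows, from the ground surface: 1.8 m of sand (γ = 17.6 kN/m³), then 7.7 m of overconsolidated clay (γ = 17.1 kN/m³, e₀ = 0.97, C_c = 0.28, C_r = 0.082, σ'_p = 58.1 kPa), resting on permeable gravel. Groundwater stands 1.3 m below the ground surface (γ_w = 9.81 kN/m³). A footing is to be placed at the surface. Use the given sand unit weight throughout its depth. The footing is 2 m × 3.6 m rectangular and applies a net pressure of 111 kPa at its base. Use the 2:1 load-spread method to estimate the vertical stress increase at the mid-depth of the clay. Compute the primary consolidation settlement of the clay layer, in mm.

Mid-depth of clay below the ground surface: z = 1.8 + 7.7/2 = 5.65 m.
Total vertical stress at mid-clay: σ_v = 17.6×1.8 + 17.1×3.85 = 97.515 kPa.
Pore pressure: u = 9.81×(5.65 − 1.3) = 42.673 kPa.
Initial effective stress: σ'_0 = σ_v − u = 97.515 − 42.673 = 54.842 kPa.
Stress increase at mid-clay by the 2:1 spreading method:
Δσ = qBL/((B+z)(L+z)) = 111×2×3.6/((2+5.65)(3.6+5.65)) = 11.294 kPa
Final effective stress: σ'_f = 54.842 + 11.294 = 66.136 kPa.
σ'_f = 66.136 > σ'_p = 58.1 kPa, so the stress path crosses the preconsolidation pressure — recompression up to σ'_p, then virgin compression beyond:
S_c = H/(1+e₀)·[C_r·log₁₀(σ'_p/σ'_0) + C_c·log₁₀(σ'_f/σ'_p)]
    = 7.7/1.97 × [0.082×log₁₀(58.1/54.842) + 0.28×log₁₀(66.136/58.1)]
    = 3.9086 × [0.0020552 + 0.015753] = 0.06961 m

S_c ≈ 69.6 mm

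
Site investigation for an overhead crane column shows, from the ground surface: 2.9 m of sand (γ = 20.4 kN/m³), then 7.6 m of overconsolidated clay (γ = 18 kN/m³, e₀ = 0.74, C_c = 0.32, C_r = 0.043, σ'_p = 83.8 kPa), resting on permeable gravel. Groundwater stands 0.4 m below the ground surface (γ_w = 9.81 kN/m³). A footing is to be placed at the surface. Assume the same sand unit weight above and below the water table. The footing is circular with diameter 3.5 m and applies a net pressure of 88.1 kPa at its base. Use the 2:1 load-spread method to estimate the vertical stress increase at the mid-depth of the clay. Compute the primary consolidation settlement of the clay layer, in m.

S_c ≈ 0.0119 m

Mid-depth of clay below the ground surface: z = 2.9 + 7.6/2 = 6.7 m.
Total vertical stress at mid-clay: σ_v = 20.4×2.9 + 18×3.8 = 127.56 kPa.
Pore pressure: u = 9.81×(6.7 − 0.4) = 61.803 kPa.
Initial effective stress: σ'_0 = σ_v − u = 127.56 − 61.803 = 65.757 kPa.
Stress increase at mid-clay by the 2:1 spreading method:
Δσ ≈ qD²/(D+z)² = 88.1×3.5²/(3.5+6.7)² = 10.373 kPa
Final effective stress: σ'_f = 65.757 + 10.373 = 76.13 kPa.
σ'_f = 76.13 ≤ σ'_p = 83.8 kPa, so the clay remains overconsolidated and only the recompression index applies:
S_c = C_r·H/(1+e₀)·log₁₀(σ'_f/σ'_0) = 0.043×7.6/1.74×log₁₀(76.13/65.757)
    = 0.18782 × 0.063614 = 0.01195 m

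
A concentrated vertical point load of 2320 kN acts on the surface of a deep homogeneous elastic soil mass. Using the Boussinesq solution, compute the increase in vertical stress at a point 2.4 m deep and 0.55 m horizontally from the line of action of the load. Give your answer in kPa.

Δσ_z ≈ 169 kPa

Boussinesq vertical stress below a point load on an elastic half-space:
Δσ_z = 3P/(2πz²) · [1 + (r/z)²]^(−5/2)
r/z = 0.55/2.4 = 0.22917; [1+(r/z)²]^(−5/2) = 0.87989.
Δσ_z = 3×2320/(2π×2.4²) × 0.87989 = 192.31 × 0.87989 = 169.2 kPa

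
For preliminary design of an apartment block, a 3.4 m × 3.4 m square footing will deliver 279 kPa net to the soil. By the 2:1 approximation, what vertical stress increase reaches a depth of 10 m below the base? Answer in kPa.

By the 2:1 method the load spreads at 1 horizontal : 2 vertical, so at depth z the loaded area has grown by z in each plan dimension:
Δσ = qBL/((B+z)(L+z)) = 279×3.4×3.4/((3.4+10)(3.4+10)) = 17.962 kPa

Δσ_z ≈ 18 kPa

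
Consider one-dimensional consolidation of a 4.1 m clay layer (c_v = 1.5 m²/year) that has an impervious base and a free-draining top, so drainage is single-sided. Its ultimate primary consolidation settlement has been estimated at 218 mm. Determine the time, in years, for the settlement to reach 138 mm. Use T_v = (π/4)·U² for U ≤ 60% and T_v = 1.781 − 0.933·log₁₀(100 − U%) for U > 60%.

t ≈ 3.6 years

Drainage path length: H_d = H = 4.1 m (single drainage).
U = S(t)/S_ult = 138/218 = 0.633.
U > 60%: T_v = 1.781 − 0.933·log₁₀(100 − 63.303) = 0.3212.
t = T_v·H_d²/c_v = 0.3212×4.1²/1.5 = 3.6 years.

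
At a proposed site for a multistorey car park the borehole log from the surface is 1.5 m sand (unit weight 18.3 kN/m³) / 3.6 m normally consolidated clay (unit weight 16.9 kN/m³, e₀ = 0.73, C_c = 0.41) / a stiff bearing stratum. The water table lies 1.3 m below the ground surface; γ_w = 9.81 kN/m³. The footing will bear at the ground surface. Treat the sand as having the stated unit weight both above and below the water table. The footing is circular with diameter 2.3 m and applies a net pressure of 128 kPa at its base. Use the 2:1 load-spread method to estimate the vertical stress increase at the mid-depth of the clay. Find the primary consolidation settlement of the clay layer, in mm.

Mid-depth of clay below the ground surface: z = 1.5 + 3.6/2 = 3.3 m.
Total vertical stress at mid-clay: σ_v = 18.3×1.5 + 16.9×1.8 = 57.87 kPa.
Pore pressure: u = 9.81×(3.3 − 1.3) = 19.62 kPa.
Initial effective stress: σ'_0 = σ_v − u = 57.87 − 19.62 = 38.25 kPa.
Stress increase at mid-clay by the 2:1 spreading method:
Δσ ≈ qD²/(D+z)² = 128×2.3²/(2.3+3.3)² = 21.592 kPa
Final effective stress: σ'_f = σ'_0 + Δσ = 38.25 + 21.592 = 59.842 kPa.
Normally consolidated clay, so the full stress increment lies on the virgin compression line:
S_c = C_c·H/(1+e₀)·log₁₀(σ'_f/σ'_0) = 0.41×3.6/(1+0.73)×log₁₀(59.842/38.25)
    = 0.85318 × 0.19437 = 0.1658 m

S_c ≈ 166 mm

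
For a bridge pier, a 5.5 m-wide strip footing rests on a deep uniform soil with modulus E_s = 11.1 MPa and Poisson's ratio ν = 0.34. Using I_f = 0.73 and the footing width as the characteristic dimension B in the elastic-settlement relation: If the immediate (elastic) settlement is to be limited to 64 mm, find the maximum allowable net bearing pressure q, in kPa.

E_s = 11.1 MPa = 11100 kPa.
S_e = q·B·(1−ν²)/E_s · I_f  ⇒  q = S_e·E_s / (B·(1−ν²)·I_f).
q = 0.064 × 11100 / (5.5 × 0.8844 × 0.73) = 200.1 kPa

q ≈ 200 kPa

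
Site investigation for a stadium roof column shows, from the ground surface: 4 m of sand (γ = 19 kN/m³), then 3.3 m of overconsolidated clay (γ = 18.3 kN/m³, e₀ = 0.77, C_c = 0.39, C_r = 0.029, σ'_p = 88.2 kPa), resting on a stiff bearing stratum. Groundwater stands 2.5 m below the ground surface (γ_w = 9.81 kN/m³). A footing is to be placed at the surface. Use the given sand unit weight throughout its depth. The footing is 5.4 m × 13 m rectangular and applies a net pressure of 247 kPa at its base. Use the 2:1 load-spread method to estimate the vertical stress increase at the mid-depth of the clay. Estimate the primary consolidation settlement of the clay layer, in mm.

Mid-depth of clay below the ground surface: z = 4 + 3.3/2 = 5.65 m.
Total vertical stress at mid-clay: σ_v = 19×4 + 18.3×1.65 = 106.19 kPa.
Pore pressure: u = 9.81×(5.65 − 2.5) = 30.902 kPa.
Initial effective stress: σ'_0 = σ_v − u = 106.19 − 30.902 = 75.288 kPa.
Stress increase at mid-clay by the 2:1 spreading method:
Δσ = qBL/((B+z)(L+z)) = 247×5.4×13/((5.4+5.65)(13+5.65)) = 84.138 kPa
Final effective stress: σ'_f = 75.288 + 84.138 = 159.43 kPa.
σ'_f = 159.43 > σ'_p = 88.2 kPa, so the stress path crosses the preconsolidation pressure — recompression up to σ'_p, then virgin compression beyond:
S_c = H/(1+e₀)·[C_r·log₁₀(σ'_p/σ'_0) + C_c·log₁₀(σ'_f/σ'_p)]
    = 3.3/1.77 × [0.029×log₁₀(88.2/75.288) + 0.39×log₁₀(159.43/88.2)]
    = 1.8644 × [0.0019935 + 0.10027] = 0.1907 m

S_c ≈ 191 mm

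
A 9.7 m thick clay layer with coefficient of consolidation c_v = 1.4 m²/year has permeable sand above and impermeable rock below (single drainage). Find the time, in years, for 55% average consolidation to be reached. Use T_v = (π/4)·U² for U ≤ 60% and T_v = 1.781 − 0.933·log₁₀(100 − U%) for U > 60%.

Drainage path length: H_d = H = 9.7 m (single drainage).
U ≤ 60%: T_v = (π/4)·U² = (π/4)×0.55² = 0.23758.
t = T_v·H_d²/c_v = 0.23758×9.7²/1.4 = 15.97 years.

t ≈ 16 years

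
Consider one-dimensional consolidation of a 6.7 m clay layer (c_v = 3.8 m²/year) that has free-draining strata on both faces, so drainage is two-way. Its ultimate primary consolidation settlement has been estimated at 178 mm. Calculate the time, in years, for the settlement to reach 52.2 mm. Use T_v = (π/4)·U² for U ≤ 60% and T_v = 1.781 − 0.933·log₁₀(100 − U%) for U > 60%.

t ≈ 0.199 years

Drainage path length: H_d = H/2 = 3.35 m (double drainage).
U = S(t)/S_ult = 52.2/178 = 0.2933.
U ≤ 60%: T_v = (π/4)·U² = (π/4)×0.29326² = 0.067545.
t = T_v·H_d²/c_v = 0.067545×3.35²/3.8 = 0.1995 years.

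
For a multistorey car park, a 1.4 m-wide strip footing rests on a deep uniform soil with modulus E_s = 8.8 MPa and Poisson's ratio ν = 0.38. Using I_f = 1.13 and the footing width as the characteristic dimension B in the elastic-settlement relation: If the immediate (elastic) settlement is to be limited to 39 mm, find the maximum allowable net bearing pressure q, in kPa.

q ≈ 254 kPa

E_s = 8.8 MPa = 8800 kPa.
S_e = q·B·(1−ν²)/E_s · I_f  ⇒  q = S_e·E_s / (B·(1−ν²)·I_f).
q = 0.039 × 8800 / (1.4 × 0.8556 × 1.13) = 253.6 kPa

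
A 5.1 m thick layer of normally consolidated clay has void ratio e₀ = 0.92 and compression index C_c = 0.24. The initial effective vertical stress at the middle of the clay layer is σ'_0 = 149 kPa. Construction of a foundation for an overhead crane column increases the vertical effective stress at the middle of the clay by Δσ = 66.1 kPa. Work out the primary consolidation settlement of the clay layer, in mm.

Final effective stress: σ'_f = σ'_0 + Δσ = 149 + 66.1 = 215.1 kPa.
Normally consolidated clay, so the full stress increment lies on the virgin compression line:
S_c = C_c·H/(1+e₀)·log₁₀(σ'_f/σ'_0) = 0.24×5.1/(1+0.92)×log₁₀(215.1/149)
    = 0.6375 × 0.15945 = 0.1016 m

S_c ≈ 102 mm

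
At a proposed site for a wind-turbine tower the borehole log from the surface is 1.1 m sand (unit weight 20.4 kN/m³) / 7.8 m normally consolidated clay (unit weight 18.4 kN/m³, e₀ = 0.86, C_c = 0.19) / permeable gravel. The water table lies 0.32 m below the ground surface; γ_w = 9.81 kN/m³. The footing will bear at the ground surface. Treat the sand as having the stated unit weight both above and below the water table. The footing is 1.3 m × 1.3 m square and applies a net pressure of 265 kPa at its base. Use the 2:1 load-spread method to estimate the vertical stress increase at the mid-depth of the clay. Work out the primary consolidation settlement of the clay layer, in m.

S_c ≈ 0.0727 m

Mid-depth of clay below the ground surface: z = 1.1 + 7.8/2 = 5 m.
Total vertical stress at mid-clay: σ_v = 20.4×1.1 + 18.4×3.9 = 94.2 kPa.
Pore pressure: u = 9.81×(5 − 0.32) = 45.911 kPa.
Initial effective stress: σ'_0 = σ_v − u = 94.2 − 45.911 = 48.289 kPa.
Stress increase at mid-clay by the 2:1 spreading method:
Δσ = qBL/((B+z)(L+z)) = 265×1.3×1.3/((1.3+5)(1.3+5)) = 11.284 kPa
Final effective stress: σ'_f = σ'_0 + Δσ = 48.289 + 11.284 = 59.573 kPa.
Normally consolidated clay, so the full stress increment lies on the virgin compression line:
S_c = C_c·H/(1+e₀)·log₁₀(σ'_f/σ'_0) = 0.19×7.8/(1+0.86)×log₁₀(59.573/48.289)
    = 0.79677 × 0.091201 = 0.07267 m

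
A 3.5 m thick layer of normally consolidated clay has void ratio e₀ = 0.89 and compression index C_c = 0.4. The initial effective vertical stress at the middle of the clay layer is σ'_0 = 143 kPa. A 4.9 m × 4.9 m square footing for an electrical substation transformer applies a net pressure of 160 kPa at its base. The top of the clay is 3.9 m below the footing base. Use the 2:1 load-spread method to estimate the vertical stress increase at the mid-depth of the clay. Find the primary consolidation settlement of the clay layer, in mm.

S_c ≈ 69.5 mm

Mid-depth of clay below the footing base: z = 3.9 + 3.5/2 = 5.65 m.
Stress increase at mid-clay by the 2:1 spreading method:
Δσ = qBL/((B+z)(L+z)) = 160×4.9×4.9/((4.9+5.65)(4.9+5.65)) = 34.515 kPa
Final effective stress: σ'_f = σ'_0 + Δσ = 143 + 34.515 = 177.51 kPa.
Normally consolidated clay, so the full stress increment lies on the virgin compression line:
S_c = C_c·H/(1+e₀)·log₁₀(σ'_f/σ'_0) = 0.4×3.5/(1+0.89)×log₁₀(177.51/143)
    = 0.74074 × 0.093887 = 0.06955 m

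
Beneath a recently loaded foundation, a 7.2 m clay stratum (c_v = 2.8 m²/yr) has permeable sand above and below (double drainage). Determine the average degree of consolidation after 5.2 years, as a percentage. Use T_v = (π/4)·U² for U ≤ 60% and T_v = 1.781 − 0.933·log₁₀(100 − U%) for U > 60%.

Drainage path length: H_d = H/2 = 3.6 m (double drainage).
T_v = c_v·t/H_d² = 2.8×5.2/3.6² = 1.1235.
T_v = 1.1235 corresponds to the U > 60% branch:
U = 1 − 10^((1.781 − T_v)/0.933)/100 = 0.9493

U ≈ 94.9 %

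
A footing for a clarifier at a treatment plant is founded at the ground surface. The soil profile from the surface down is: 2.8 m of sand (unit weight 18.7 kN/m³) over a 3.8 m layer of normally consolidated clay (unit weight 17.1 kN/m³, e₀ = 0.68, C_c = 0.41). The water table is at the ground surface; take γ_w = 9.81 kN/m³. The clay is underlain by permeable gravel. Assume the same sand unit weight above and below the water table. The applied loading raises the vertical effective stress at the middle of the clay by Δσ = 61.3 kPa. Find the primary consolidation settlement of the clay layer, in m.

Mid-depth of clay below the ground surface: z = 2.8 + 3.8/2 = 4.7 m.
Total vertical stress at mid-clay: σ_v = 18.7×2.8 + 17.1×1.9 = 84.85 kPa.
Pore pressure: u = 9.81×(4.7 − 0) = 46.107 kPa.
Initial effective stress: σ'_0 = σ_v − u = 84.85 − 46.107 = 38.743 kPa.
Final effective stress: σ'_f = σ'_0 + Δσ = 38.743 + 61.3 = 100.04 kPa.
Normally consolidated clay, so the full stress increment lies on the virgin compression line:
S_c = C_c·H/(1+e₀)·log₁₀(σ'_f/σ'_0) = 0.41×3.8/(1+0.68)×log₁₀(100.04/38.743)
    = 0.92738 × 0.41198 = 0.3821 m

S_c ≈ 0.382 m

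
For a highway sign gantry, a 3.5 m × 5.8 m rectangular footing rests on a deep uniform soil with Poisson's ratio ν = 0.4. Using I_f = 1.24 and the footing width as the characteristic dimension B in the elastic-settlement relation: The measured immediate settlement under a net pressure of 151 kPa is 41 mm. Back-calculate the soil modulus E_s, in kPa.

E_s ≈ 13400 kPa

S_e = q·B·(1−ν²)/E_s · I_f  ⇒  E_s = q·B·(1−ν²)·I_f / S_e.
E_s = 151 × 3.5 × 0.84 × 1.24 / 0.041 = 13430 kPa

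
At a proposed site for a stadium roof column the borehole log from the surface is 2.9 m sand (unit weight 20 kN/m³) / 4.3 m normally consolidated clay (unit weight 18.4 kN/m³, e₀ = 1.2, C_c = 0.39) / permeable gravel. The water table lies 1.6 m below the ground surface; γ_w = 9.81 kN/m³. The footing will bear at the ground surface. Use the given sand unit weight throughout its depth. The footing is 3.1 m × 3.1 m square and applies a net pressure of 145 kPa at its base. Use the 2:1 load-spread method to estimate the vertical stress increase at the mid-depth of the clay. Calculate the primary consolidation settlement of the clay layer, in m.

S_c ≈ 0.0942 m

Mid-depth of clay below the ground surface: z = 2.9 + 4.3/2 = 5.05 m.
Total vertical stress at mid-clay: σ_v = 20×2.9 + 18.4×2.15 = 97.56 kPa.
Pore pressure: u = 9.81×(5.05 − 1.6) = 33.845 kPa.
Initial effective stress: σ'_0 = σ_v − u = 97.56 − 33.845 = 63.715 kPa.
Stress increase at mid-clay by the 2:1 spreading method:
Δσ = qBL/((B+z)(L+z)) = 145×3.1×3.1/((3.1+5.05)(3.1+5.05)) = 20.979 kPa
Final effective stress: σ'_f = σ'_0 + Δσ = 63.715 + 20.979 = 84.694 kPa.
Normally consolidated clay, so the full stress increment lies on the virgin compression line:
S_c = C_c·H/(1+e₀)·log₁₀(σ'_f/σ'_0) = 0.39×4.3/(1+1.2)×log₁₀(84.694/63.715)
    = 0.76227 × 0.12361 = 0.09422 m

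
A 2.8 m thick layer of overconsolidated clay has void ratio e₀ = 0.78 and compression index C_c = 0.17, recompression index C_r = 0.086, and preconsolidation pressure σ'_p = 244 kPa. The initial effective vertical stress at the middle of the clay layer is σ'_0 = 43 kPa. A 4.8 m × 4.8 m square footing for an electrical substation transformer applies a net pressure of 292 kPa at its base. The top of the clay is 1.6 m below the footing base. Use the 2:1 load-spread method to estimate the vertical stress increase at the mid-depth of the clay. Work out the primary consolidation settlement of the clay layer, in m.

S_c ≈ 0.0748 m

Mid-depth of clay below the footing base: z = 1.6 + 2.8/2 = 3 m.
Stress increase at mid-clay by the 2:1 spreading method:
Δσ = qBL/((B+z)(L+z)) = 292×4.8×4.8/((4.8+3)(4.8+3)) = 110.58 kPa
Final effective stress: σ'_f = 43 + 110.58 = 153.58 kPa.
σ'_f = 153.58 ≤ σ'_p = 244 kPa, so the clay remains overconsolidated and only the recompression index applies:
S_c = C_r·H/(1+e₀)·log₁₀(σ'_f/σ'_0) = 0.086×2.8/1.78×log₁₀(153.58/43)
    = 0.13528 × 0.55287 = 0.07479 m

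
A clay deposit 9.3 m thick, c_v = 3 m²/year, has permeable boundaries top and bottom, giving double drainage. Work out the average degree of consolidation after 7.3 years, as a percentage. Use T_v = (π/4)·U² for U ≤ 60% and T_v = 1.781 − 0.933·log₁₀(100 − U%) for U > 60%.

Drainage path length: H_d = H/2 = 4.65 m (double drainage).
T_v = c_v·t/H_d² = 3×7.3/4.65² = 1.0128.
T_v = 1.0128 corresponds to the U > 60% branch:
U = 1 − 10^((1.781 − T_v)/0.933)/100 = 0.9334

U ≈ 93.3 %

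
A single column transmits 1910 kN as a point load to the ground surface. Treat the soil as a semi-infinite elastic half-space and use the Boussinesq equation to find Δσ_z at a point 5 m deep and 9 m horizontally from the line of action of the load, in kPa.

Boussinesq vertical stress below a point load on an elastic half-space:
Δσ_z = 3P/(2πz²) · [1 + (r/z)²]^(−5/2)
r/z = 9/5 = 1.8; [1+(r/z)²]^(−5/2) = 0.027014.
Δσ_z = 3×1910/(2π×5²) × 0.027014 = 36.478 × 0.027014 = 0.9854 kPa

Δσ_z ≈ 0.985 kPa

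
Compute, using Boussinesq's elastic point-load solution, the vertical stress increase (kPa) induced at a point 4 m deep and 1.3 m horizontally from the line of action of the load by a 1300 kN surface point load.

Boussinesq vertical stress below a point load on an elastic half-space:
Δσ_z = 3P/(2πz²) · [1 + (r/z)²]^(−5/2)
r/z = 1.3/4 = 0.325; [1+(r/z)²]^(−5/2) = 0.778.
Δσ_z = 3×1300/(2π×4²) × 0.778 = 38.794 × 0.778 = 30.18 kPa

Δσ_z ≈ 30.2 kPa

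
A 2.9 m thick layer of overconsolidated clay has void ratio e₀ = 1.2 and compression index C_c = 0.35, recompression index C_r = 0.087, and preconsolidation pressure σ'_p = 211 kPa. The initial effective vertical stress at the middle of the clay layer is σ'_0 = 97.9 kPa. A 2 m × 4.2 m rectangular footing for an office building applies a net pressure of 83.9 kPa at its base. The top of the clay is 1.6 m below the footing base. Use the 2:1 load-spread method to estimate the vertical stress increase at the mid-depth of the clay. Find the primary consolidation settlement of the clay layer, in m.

S_c ≈ 0.00894 m

Mid-depth of clay below the footing base: z = 1.6 + 2.9/2 = 3.05 m.
Stress increase at mid-clay by the 2:1 spreading method:
Δσ = qBL/((B+z)(L+z)) = 83.9×2×4.2/((2+3.05)(4.2+3.05)) = 19.249 kPa
Final effective stress: σ'_f = 97.9 + 19.249 = 117.15 kPa.
σ'_f = 117.15 ≤ σ'_p = 211 kPa, so the clay remains overconsolidated and only the recompression index applies:
S_c = C_r·H/(1+e₀)·log₁₀(σ'_f/σ'_0) = 0.087×2.9/2.2×log₁₀(117.15/97.9)
    = 0.11468 × 0.07796 = 0.008941 m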